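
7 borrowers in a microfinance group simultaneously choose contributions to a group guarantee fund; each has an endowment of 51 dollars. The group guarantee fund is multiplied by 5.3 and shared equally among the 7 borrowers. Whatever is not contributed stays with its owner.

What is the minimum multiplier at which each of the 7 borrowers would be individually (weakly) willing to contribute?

A contributed unit returns (multiplier)/7 to its contributor.
This reaches 1 exactly when the multiplier is 7.

7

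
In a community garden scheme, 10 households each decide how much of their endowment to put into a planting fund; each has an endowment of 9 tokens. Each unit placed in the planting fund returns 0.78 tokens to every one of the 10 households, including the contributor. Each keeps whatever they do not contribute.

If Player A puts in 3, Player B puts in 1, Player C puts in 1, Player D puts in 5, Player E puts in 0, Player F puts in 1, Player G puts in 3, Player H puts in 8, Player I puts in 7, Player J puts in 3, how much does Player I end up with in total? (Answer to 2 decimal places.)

26.96 tokens

Total contributed: 3 + 1 + 1 + 5 + 0 + 1 + 3 + 8 + 7 + 3 = 32.
Each receives 0.78 × 32 = 24.96 from the planting fund.
Player I keeps 9 − 7 = 2, so Player I's payoff is 2 + 24.96 = 26.96.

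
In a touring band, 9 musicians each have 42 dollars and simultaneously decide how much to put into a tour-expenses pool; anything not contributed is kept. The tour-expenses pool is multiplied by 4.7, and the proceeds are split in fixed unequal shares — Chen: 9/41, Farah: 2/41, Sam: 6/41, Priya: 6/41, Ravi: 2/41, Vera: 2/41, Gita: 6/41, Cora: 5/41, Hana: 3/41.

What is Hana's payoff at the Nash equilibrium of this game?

A player with share s gets back 4.7·s per unit contributed, so full contribution is dominant for anyone with s > 1/4.7 = 0.2128 and zero contribution is dominant for anyone below.
Chen alone (share 9/41) is above the threshold, contributing 42; the remaining 8 contribute 0. Total contributed: 42.
Hana keeps 42 and receives 4.7 × 42 × 3/41 = 14.44 from the tour-expenses pool, for a payoff of 56.44.

56.44 dollars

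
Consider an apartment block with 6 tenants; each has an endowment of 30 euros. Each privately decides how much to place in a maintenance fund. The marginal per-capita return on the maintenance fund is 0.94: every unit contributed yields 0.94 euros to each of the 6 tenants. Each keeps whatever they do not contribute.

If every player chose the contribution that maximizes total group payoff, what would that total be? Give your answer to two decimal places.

1015.20 euros

Each contributed unit returns 5.640 to the group as a whole (0.94 to each of 6 players), which exceeds 1, so the social optimum is full contribution: group total = 5.640 × 180 = 1015.20.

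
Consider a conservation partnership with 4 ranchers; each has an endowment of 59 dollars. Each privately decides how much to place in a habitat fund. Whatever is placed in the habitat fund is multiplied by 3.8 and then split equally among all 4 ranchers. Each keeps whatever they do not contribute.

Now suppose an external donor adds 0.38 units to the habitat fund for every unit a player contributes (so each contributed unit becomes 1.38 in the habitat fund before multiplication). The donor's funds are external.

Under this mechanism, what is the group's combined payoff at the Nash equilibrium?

Under the mechanism each unit contributed yields 3.8 × 1.38 / 4 = 1.3110 back to its contributor per unit of net cost, which exceeds 1, making full contribution the dominant choice for everyone.
At the Nash equilibrium everyone contributes 59. Group total payoff = 3.8 × 1.38 × 236 = 1237.58.

1237.58 dollars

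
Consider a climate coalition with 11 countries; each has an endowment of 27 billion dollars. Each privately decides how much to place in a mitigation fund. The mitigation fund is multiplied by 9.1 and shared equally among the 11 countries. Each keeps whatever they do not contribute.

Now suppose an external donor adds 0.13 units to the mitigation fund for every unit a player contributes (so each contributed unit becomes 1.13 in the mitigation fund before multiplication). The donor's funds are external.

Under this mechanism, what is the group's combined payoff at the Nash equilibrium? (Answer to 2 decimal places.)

297.00 billion dollars

With the mechanism, a contributed unit returns 9.1 × 1.13 / 11 = 0.9348 per unit of net cost — still below 1 — so contributing 0 remains dominant for every player.
At the Nash equilibrium no one contributes; group total payoff = 11 × 27 = 297.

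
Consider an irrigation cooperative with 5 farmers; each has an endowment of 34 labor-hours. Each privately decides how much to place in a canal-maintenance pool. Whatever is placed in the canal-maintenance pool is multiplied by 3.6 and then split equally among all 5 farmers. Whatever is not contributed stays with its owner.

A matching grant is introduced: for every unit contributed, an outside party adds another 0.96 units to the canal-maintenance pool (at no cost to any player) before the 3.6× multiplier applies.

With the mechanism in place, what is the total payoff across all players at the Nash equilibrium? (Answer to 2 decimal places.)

1199.52 labor-hours

Under the mechanism each unit contributed yields 3.6 × 1.96 / 5 = 1.4112 back to its contributor per unit of net cost, which exceeds 1, making full contribution the dominant choice for everyone.
At the Nash equilibrium everyone contributes 34. Group total payoff = 3.6 × 1.96 × 170 = 1199.52.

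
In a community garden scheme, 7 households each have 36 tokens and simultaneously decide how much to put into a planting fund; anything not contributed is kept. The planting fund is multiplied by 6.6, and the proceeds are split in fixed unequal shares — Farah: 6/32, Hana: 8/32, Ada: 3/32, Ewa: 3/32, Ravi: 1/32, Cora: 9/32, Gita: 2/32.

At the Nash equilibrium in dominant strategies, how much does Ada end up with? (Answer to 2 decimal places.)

102.83 tokens

A player with share s gets back 6.6·s per unit contributed, so full contribution is dominant for anyone with s > 1/6.6 = 0.1515 and zero contribution is dominant for anyone below.
Farah, Hana and Cora clear that bar, contributing 36 each; the remaining 4 contribute 0. Total contributed: 108.
Ada keeps 36 and receives 6.6 × 108 × 3/32 = 66.83 from the planting fund, for a payoff of 102.83.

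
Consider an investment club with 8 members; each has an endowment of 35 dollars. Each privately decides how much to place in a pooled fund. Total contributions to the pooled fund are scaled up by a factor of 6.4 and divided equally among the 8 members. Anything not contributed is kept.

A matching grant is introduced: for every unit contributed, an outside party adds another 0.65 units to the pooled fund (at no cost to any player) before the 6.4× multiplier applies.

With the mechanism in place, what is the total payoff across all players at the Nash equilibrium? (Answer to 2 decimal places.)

2956.80 dollars

The effective private return per unit is now 6.4 × 1.65 / 8 = 1.3200 > 1, so every player's dominant strategy flips to full contribution.
So the Nash equilibrium is full contribution by all 8; the group earns 6.4 × 1.65 × 280 = 2956.80.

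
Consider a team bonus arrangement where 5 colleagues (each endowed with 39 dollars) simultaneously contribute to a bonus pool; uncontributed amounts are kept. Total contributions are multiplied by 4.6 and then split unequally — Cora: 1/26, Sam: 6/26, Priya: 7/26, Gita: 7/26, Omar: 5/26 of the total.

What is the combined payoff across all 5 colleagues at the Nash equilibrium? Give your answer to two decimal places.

616.20 dollars

A player with share s gets back 4.6·s per unit contributed, so full contribution is dominant for anyone with s > 1/4.6 = 0.2174 and zero contribution is dominant for anyone below.
The shares above 0.2174 belong to Sam, Priya and Gita, contributing 39 each; the remaining 2 contribute 0. Total contributed: 117.
The bonus pool pays out 4.6 × 117 = 538.20 in total (split across the unequal shares, but the aggregate is all that matters for the group sum).
The 2 free-riders keep 39 each, adding 78. Group total = 78 + 538.20 = 616.20.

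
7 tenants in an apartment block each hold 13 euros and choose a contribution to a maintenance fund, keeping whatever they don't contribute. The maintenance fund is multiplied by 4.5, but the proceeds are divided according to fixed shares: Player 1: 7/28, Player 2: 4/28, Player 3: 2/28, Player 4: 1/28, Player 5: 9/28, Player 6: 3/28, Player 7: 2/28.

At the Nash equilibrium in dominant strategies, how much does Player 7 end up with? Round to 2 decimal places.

21.36 euros

For player j, contributing a unit is worthwhile iff 4.5 × (j's share) ≥ 1, i.e. iff j's share is at least 0.2222.
Player 1 and Player 5 clear that bar, contributing 13 each; the remaining 5 contribute 0. Total contributed: 26.
Player 7 keeps 13 and receives 4.5 × 26 × 2/28 = 8.36 from the maintenance fund, for a payoff of 21.36.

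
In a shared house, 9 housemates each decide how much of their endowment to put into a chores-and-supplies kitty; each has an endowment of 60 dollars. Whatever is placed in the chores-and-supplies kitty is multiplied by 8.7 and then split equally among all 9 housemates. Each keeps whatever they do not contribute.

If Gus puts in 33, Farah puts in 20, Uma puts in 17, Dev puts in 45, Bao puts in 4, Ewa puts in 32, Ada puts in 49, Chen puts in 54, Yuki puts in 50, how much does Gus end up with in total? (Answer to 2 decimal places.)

320.87 dollars

Total contributed: 33 + 20 + 17 + 45 + 4 + 32 + 49 + 54 + 50 = 304.
Each receives 8.7 × 304 / 9 = 293.87 from the chores-and-supplies kitty.
Gus keeps 60 − 33 = 27, so Gus's payoff is 27 + 293.87 = 320.87.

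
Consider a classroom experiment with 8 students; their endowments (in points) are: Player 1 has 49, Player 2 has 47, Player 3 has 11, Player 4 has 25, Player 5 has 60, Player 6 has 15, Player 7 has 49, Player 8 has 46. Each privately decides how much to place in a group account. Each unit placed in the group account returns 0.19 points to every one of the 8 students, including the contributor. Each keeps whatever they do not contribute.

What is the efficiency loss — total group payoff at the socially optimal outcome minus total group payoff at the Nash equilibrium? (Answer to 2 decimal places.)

157.04 points

The private return per contributed unit is 0.19 < 1 for everyone, so the Nash equilibrium is zero contribution and the group total is Σ E_j = 49 + 47 + 11 + 25 + 60 + 15 + 49 + 46 = 302.
Each contributed unit returns 1.520 to the group, so the social optimum is full contribution by everyone: group total = 1.520 × 302 = 459.04.
Efficiency loss = (1.520 − 1) × 302 = 157.04.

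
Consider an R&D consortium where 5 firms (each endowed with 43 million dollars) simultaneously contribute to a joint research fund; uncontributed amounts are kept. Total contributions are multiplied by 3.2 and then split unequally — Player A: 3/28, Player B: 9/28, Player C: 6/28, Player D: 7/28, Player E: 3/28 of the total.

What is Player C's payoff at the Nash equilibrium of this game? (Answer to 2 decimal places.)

72.49 million dollars

For player j, contributing a unit is worthwhile iff 3.2 × (j's share) ≥ 1, i.e. iff j's share is at least 0.3125.
The only share above 0.3125 is Player B's 9/28, contributing 43; the remaining 4 contribute 0. Total contributed: 43.
Player C keeps 43 and receives 3.2 × 43 × 6/28 = 29.49 from the joint research fund, for a payoff of 72.49.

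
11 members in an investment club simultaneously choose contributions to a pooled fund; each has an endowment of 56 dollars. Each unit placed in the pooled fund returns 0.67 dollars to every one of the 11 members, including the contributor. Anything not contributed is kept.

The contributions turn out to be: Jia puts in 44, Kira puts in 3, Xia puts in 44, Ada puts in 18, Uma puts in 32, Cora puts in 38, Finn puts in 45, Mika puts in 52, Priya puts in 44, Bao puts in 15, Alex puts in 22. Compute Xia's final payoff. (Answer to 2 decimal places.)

Total contributed: 44 + 3 + 44 + 18 + 32 + 38 + 45 + 52 + 44 + 15 + 22 = 357.
Each receives 0.67 × 357 = 239.19 from the pooled fund.
Xia keeps 56 − 44 = 12, so Xia's payoff is 12 + 239.19 = 251.19.

251.19 dollars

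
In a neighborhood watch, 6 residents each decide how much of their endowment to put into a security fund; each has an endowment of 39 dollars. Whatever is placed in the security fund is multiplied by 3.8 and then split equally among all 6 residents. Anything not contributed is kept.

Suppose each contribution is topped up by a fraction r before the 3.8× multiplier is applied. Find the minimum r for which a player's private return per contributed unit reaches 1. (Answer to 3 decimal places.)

0.579

With matching at rate r, one contributed unit becomes (1 + r) in the security fund and returns 3.8 × (1 + r) / 6 to the contributor.
Setting this equal to 1: 1 + r = 6/3.8 = 1.5789.
So the minimum matching rate is r = 1.5789 − 1 = 0.579.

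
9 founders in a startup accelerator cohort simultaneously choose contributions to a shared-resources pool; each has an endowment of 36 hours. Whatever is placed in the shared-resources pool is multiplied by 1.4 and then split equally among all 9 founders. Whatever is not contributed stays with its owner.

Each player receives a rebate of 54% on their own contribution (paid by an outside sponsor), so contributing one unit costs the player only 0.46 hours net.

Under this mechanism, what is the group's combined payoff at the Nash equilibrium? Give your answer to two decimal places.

324.00 hours

The effective private return is (1.4/9) / 0.46 = 0.3382, which is still under 1, so the mechanism doesn't change anyone's dominant strategy: zero contribution.
Everyone keeps their endowment and the group total is 9 × 36 = 324.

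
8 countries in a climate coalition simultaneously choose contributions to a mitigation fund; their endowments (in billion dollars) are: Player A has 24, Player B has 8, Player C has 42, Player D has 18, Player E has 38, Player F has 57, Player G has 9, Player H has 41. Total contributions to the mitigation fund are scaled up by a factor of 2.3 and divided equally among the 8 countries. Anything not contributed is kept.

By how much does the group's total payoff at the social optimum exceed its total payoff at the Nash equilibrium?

308.10 billion dollars

The private return per contributed unit is 2.3/8 = 0.2875 < 1 for every player regardless of endowment, so the Nash equilibrium is zero contribution and the group total is Σ E_j = 24 + 8 + 42 + 18 + 38 + 57 + 9 + 41 = 237.
Each contributed unit returns 2.300 to the group, so the social optimum is full contribution by everyone: group total = 2.300 × 237 = 545.10.
Efficiency loss = (2.300 − 1) × 237 = 308.10.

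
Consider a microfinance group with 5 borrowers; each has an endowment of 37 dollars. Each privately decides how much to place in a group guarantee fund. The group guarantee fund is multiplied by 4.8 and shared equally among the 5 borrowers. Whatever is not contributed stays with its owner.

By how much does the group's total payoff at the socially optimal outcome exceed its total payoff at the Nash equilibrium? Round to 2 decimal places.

Each contributed unit returns 4.8/5 = 0.9600 to its contributor — below 1 — so contributing 0 is dominant for every player. At the Nash equilibrium everyone keeps their 37, and the group total is 5 × 37 = 185.
Each contributed unit returns 4.800 to the group as a whole (0.9600 to each of 5 players), which exceeds 1, so the social optimum is full contribution: group total = 4.800 × 185 = 888.00.
Efficiency loss = 888.00 − 185 = 703.00.

703.00 dollars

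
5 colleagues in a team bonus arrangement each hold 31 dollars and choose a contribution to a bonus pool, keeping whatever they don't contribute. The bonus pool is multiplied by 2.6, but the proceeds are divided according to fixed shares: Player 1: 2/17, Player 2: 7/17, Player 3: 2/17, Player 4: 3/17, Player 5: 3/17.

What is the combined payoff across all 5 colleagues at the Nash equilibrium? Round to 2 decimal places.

204.60 dollars

Player j's private return per contributed unit is 2.6 × (j's share). Contributing is weakly dominant for j when that share is at least 1/2.6 = 0.3846, and contributing 0 is dominant otherwise.
Player 2 alone (share 7/17) is above the threshold, contributing 31; the remaining 4 contribute 0. Total contributed: 31.
The bonus pool pays out 2.6 × 31 = 80.60 in total (split across the unequal shares, but the aggregate is all that matters for the group sum).
The 4 free-riders keep 31 each, adding 124. Group total = 124 + 80.60 = 204.60.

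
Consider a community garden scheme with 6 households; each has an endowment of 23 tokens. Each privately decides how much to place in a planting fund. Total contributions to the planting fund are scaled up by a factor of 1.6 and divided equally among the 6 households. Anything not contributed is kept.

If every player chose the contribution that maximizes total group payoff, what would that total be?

Each contributed unit returns 1.600 to the group as a whole (0.2667 to each of 6 players), which exceeds 1, so the social optimum is full contribution: group total = 1.600 × 138 = 220.80.

220.80 tokens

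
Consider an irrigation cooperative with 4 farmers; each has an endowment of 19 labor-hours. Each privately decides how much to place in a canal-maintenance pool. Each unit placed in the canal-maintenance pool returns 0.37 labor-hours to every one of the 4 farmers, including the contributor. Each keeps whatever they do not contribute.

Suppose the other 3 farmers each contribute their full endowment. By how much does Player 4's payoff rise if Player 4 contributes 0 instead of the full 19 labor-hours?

Switching from a contribution of 19 to 0 lets Player 4 keep an extra 19 labor-hours, but lowers the canal-maintenance pool by 19, which costs Player 4 their own share of that drop: 0.37 × 19 = 7.03.
Net gain = 19 − 7.03 = 11.97. The private return per contributed unit (0.37) is below 1, so free-riding is indeed the best response regardless of what the others do.

11.97 labor-hours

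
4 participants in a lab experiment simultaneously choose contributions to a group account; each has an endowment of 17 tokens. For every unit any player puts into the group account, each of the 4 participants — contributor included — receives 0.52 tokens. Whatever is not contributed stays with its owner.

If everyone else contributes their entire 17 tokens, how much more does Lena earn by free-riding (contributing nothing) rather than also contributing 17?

Switching from a contribution of 17 to 0 lets Lena keep an extra 17 tokens, but lowers the group account by 17, which costs Lena their own share of that drop: 0.52 × 17 = 8.84.
Net gain = 17 − 8.84 = 8.16. The private return per contributed unit (0.52) is below 1, so free-riding is indeed the best response regardless of what the others do.

8.16 tokens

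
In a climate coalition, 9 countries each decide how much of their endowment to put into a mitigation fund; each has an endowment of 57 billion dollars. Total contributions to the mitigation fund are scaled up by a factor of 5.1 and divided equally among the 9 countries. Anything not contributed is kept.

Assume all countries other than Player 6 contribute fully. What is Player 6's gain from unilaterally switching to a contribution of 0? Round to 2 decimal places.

Switching from a contribution of 57 to 0 lets Player 6 keep an extra 57 billion dollars, but lowers the mitigation fund by 57, which costs Player 6 their own share of that drop: 5.1/9 × 57 = 32.30.
Net gain = 57 − 32.30 = 24.70. The private return per contributed unit (0.5667) is below 1, so free-riding is indeed the best response regardless of what the others do.

24.70 billion dollars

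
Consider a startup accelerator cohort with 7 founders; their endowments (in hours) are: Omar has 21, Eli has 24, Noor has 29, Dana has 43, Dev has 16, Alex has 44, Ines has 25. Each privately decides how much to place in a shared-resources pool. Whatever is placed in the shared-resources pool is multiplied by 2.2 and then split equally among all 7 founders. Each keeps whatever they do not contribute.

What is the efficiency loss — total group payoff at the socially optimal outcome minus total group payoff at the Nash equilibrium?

242.40 hours

The private return per contributed unit is 2.2/7 = 0.3143 < 1 for every player regardless of endowment, so the Nash equilibrium is zero contribution and the group total is Σ E_j = 21 + 24 + 29 + 43 + 16 + 44 + 25 = 202.
Each contributed unit returns 2.200 to the group, so the social optimum is full contribution by everyone: group total = 2.200 × 202 = 444.40.
Efficiency loss = (2.200 − 1) × 202 = 242.40.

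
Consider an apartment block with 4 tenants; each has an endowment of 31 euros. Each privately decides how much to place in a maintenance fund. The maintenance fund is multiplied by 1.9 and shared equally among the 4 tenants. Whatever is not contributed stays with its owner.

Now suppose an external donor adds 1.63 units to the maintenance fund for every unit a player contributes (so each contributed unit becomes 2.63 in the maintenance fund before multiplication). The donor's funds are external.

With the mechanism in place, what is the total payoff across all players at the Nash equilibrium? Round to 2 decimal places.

619.63 euros

With the mechanism, a contributed unit returns 1.9 × 2.63 / 4 = 1.2493 per unit of net cost to the contributor — now above 1 — so contributing fully is weakly dominant for every player.
So the Nash equilibrium is full contribution by all 4; the group earns 1.9 × 2.63 × 124 = 619.63.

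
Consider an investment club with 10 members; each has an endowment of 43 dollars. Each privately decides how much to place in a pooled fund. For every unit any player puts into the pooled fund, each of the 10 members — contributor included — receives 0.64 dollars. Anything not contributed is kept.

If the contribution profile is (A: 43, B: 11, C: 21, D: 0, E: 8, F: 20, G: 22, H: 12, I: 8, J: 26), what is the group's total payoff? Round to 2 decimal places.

Total contributed: 43 + 11 + 21 + 0 + 8 + 20 + 22 + 12 + 8 + 26 = 171; total kept: 10 × 43 − 171 = 259.
The pooled fund pays out 0.64 × 10 × 171 = 1094.40 in aggregate.
Group total = 259 + 1094.40 = 1353.40.

1353.40 dollars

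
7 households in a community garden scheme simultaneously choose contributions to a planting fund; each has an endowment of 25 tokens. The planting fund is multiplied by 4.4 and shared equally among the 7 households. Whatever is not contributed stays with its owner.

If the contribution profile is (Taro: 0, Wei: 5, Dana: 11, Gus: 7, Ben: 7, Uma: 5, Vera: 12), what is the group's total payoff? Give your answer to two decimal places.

334.80 tokens

Total contributed: 0 + 5 + 11 + 7 + 7 + 5 + 12 = 47; total kept: 7 × 25 − 47 = 128.
The planting fund pays out 4.4 × 47 = 206.80 in aggregate.
Group total = 128 + 206.80 = 334.80.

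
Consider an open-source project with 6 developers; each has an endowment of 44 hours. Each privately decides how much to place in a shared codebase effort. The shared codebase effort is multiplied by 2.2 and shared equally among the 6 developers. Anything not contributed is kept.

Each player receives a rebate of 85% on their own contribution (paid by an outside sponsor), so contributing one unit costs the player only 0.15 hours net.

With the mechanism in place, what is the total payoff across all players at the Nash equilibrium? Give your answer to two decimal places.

805.20 hours

The effective private return per unit is now (2.2/6) / 0.15 = 2.4444 > 1, so every player's dominant strategy flips to full contribution.
At the Nash equilibrium everyone contributes 44. Group total payoff = 6 × (44 × 0.85 + 2.2 × 44) = 805.20.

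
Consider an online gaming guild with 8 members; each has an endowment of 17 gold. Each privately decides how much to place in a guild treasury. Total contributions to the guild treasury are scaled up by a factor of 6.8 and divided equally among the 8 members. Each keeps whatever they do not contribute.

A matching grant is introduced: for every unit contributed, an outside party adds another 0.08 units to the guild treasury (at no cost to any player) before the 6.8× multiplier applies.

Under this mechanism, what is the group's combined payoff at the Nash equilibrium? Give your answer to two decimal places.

136.00 gold

With the mechanism, a contributed unit returns 6.8 × 1.08 / 8 = 0.9180 per unit of net cost — still below 1 — so contributing 0 remains dominant for every player.
Everyone keeps their endowment and the group total is 8 × 17 = 136.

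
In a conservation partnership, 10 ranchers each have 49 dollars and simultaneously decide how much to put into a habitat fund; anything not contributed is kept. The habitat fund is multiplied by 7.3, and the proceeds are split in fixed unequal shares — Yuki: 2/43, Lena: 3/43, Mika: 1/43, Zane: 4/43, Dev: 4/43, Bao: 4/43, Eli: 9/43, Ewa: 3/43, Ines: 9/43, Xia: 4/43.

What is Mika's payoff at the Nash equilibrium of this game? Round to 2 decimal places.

65.64 dollars

A player with share s gets back 7.3·s per unit contributed, so full contribution is dominant for anyone with s > 1/7.3 = 0.1370 and zero contribution is dominant for anyone below.
Eli and Ines clear that bar, contributing 49 each; the remaining 8 contribute 0. Total contributed: 98.
Mika keeps 49 and receives 7.3 × 98 × 1/43 = 16.64 from the habitat fund, for a payoff of 65.64.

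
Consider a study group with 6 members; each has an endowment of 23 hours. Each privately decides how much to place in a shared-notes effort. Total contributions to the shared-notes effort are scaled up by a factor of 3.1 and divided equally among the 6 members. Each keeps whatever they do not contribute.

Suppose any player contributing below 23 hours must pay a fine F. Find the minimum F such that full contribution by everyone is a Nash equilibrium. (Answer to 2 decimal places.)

Given the others contribute fully, the best deviation is to contribute 0 (any partial contribution still incurs the fine and gives up units whose private return 0.5167 is below 1).
Deviating from 23 to 0 saves 23 hours but forfeits the deviator's share of the drop in the shared-notes effort: 3.1/6 × 23 = 11.88.
So the deviation gain is 23 − 11.88 = 11.12, and the fine must be at least 11.12 hours to wipe it out.

11.12 hours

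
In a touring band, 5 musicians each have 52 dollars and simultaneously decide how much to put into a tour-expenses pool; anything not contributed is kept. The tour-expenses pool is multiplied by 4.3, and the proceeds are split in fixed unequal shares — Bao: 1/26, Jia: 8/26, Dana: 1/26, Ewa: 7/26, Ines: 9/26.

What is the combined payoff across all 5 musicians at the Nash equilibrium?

A player with share s gets back 4.3·s per unit contributed, so full contribution is dominant for anyone with s > 1/4.3 = 0.2326 and zero contribution is dominant for anyone below.
Jia, Ewa and Ines clear that bar, contributing 52 each; the remaining 2 contribute 0. Total contributed: 156.
The tour-expenses pool pays out 4.3 × 156 = 670.80 in total (split across the unequal shares, but the aggregate is all that matters for the group sum).
The 2 free-riders keep 52 each, adding 104. Group total = 104 + 670.80 = 774.80.

774.80 dollars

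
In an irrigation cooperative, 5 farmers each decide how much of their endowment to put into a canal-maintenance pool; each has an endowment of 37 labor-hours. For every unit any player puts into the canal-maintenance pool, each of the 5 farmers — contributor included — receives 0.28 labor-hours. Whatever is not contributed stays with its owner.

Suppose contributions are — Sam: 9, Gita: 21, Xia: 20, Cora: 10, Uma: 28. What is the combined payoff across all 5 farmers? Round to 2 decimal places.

220.20 labor-hours

Total contributed: 9 + 21 + 20 + 10 + 28 = 88; total kept: 5 × 37 − 88 = 97.
The canal-maintenance pool pays out 0.28 × 5 × 88 = 123.20 in aggregate.
Group total = 97 + 123.20 = 220.20.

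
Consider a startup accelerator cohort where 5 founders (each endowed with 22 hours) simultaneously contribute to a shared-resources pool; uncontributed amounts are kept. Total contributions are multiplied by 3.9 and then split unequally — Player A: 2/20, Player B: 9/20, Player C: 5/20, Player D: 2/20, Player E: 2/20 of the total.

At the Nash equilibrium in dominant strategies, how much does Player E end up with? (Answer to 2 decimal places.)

A player with share s gets back 3.9·s per unit contributed, so full contribution is dominant for anyone with s > 1/3.9 = 0.2564 and zero contribution is dominant for anyone below.
Player B alone (share 9/20) is above the threshold, contributing 22; the remaining 4 contribute 0. Total contributed: 22.
Player E keeps 22 and receives 3.9 × 22 × 2/20 = 8.58 from the shared-resources pool, for a payoff of 30.58.

30.58 hours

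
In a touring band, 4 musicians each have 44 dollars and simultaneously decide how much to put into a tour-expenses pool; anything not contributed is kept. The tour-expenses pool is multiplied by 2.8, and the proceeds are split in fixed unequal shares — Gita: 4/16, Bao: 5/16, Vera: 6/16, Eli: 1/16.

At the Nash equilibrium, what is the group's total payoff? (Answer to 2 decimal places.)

255.20 dollars

For player j, contributing a unit is worthwhile iff 2.8 × (j's share) ≥ 1, i.e. iff j's share is at least 0.3571.
Vera alone (share 6/16) is above the threshold, contributing 44; the remaining 3 contribute 0. Total contributed: 44.
The tour-expenses pool pays out 2.8 × 44 = 123.20 in total (split across the unequal shares, but the aggregate is all that matters for the group sum).
The 3 free-riders keep 44 each, adding 132. Group total = 132 + 123.20 = 255.20.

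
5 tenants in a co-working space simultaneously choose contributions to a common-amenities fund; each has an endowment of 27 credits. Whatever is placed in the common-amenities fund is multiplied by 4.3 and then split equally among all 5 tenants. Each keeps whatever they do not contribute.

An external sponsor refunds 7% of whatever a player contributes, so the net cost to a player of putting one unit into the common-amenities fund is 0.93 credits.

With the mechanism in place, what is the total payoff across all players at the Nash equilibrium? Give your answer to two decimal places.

135.00 credits

Even with the mechanism, each unit contributed returns only (4.3/5) / 0.93 = 0.9247 per unit of net cost, so contributing nothing is still dominant.
At the Nash equilibrium no one contributes; group total payoff = 5 × 27 = 135.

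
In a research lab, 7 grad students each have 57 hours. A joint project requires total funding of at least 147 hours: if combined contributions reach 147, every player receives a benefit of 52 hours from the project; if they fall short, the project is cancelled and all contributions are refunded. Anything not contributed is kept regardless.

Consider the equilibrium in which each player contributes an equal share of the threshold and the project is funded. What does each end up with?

88 hours

Equal share of the threshold: 147/7 = 21.
At this profile no one gains by cutting their contribution: any cut drops the total below 147, the project is cancelled, contributions are refunded, and the deviator ends with 57, which is less than 57 − 21 + 52 = 88. Contributing more than 21 just wastes the excess. So contributing exactly 21 is a best response.
Each player's payoff: 57 − 21 + 52 = 88.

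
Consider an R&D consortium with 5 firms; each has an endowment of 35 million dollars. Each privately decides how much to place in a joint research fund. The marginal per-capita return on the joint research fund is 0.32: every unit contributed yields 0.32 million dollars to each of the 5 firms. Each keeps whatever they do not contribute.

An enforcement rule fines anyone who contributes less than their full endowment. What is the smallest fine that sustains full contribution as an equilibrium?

Given the others contribute fully, the best deviation is to contribute 0 (any partial contribution still incurs the fine and gives up units whose private return 0.32 is below 1).
Deviating from 35 to 0 saves 35 million dollars but forfeits the deviator's share of the drop in the joint research fund: 0.32 × 35 = 11.20.
So the deviation gain is 35 − 11.20 = 23.80, and the fine must be at least 23.80 million dollars to wipe it out.

23.80 million dollars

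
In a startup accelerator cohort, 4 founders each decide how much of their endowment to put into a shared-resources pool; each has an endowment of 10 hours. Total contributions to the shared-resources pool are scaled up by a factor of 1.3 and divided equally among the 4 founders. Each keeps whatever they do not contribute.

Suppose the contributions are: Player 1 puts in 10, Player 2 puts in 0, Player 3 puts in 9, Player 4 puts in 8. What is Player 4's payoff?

Total contributed: 10 + 0 + 9 + 8 = 27.
Each receives 1.3 × 27 / 4 = 8.78 from the shared-resources pool.
Player 4 keeps 10 − 8 = 2, so Player 4's payoff is 2 + 8.78 = 10.78.

10.78 hours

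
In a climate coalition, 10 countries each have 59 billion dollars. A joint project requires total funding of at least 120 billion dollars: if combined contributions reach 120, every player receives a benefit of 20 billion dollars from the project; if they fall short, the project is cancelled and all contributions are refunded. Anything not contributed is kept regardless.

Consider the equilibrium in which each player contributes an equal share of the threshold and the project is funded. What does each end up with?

Equal share of the threshold: 120/10 = 12.
At this profile no one gains by cutting their contribution: any cut drops the total below 120, the project is cancelled, contributions are refunded, and the deviator ends with 59, which is less than 59 − 12 + 20 = 67. Contributing more than 12 just wastes the excess. So contributing exactly 12 is a best response.
Each player's payoff: 59 − 12 + 20 = 67.

67 billion dollars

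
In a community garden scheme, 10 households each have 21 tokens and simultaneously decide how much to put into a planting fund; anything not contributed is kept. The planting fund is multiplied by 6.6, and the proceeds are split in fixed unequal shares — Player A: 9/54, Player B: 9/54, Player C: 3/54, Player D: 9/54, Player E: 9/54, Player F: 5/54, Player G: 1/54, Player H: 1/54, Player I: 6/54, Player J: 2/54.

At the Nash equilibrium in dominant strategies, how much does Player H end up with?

31.27 tokens

For player j, contributing a unit is worthwhile iff 6.6 × (j's share) ≥ 1, i.e. iff j's share is at least 0.1515.
The shares above 0.1515 belong to Player A, Player B, Player D and Player E, contributing 21 each; the remaining 6 contribute 0. Total contributed: 84.
Player H keeps 21 and receives 6.6 × 84 × 1/54 = 10.27 from the planting fund, for a payoff of 31.27.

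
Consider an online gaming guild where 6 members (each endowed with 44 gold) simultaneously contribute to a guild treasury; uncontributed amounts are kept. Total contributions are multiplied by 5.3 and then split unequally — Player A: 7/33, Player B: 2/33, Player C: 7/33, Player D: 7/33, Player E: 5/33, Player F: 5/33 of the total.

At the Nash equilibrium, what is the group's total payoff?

Player j's private return per contributed unit is 5.3 × (j's share). Contributing is weakly dominant for j when that share is at least 1/5.3 = 0.1887, and contributing 0 is dominant otherwise.
The shares above 0.1887 belong to Player A, Player C and Player D, contributing 44 each; the remaining 3 contribute 0. Total contributed: 132.
The guild treasury pays out 5.3 × 132 = 699.60 in total (split across the unequal shares, but the aggregate is all that matters for the group sum).
The 3 free-riders keep 44 each, adding 132. Group total = 132 + 699.60 = 831.60.

831.60 gold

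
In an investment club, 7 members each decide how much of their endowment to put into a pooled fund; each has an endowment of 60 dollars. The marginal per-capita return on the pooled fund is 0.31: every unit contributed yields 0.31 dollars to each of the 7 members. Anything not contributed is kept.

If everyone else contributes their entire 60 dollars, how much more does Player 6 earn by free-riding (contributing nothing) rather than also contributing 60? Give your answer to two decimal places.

41.40 dollars

Switching from a contribution of 60 to 0 lets Player 6 keep an extra 60 dollars, but lowers the pooled fund by 60, which costs Player 6 their own share of that drop: 0.31 × 60 = 18.60.
Net gain = 60 − 18.60 = 41.40. The private return per contributed unit (0.31) is below 1, so free-riding is indeed the best response regardless of what the others do.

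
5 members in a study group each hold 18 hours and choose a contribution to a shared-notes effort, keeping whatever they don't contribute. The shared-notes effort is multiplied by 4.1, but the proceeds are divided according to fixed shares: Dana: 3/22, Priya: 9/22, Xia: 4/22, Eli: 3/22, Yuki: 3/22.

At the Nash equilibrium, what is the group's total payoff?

145.80 hours

For player j, contributing a unit is worthwhile iff 4.1 × (j's share) ≥ 1, i.e. iff j's share is at least 0.2439.
Priya alone (share 9/22) is above the threshold, contributing 18; the remaining 4 contribute 0. Total contributed: 18.
The shared-notes effort pays out 4.1 × 18 = 73.80 in total (split across the unequal shares, but the aggregate is all that matters for the group sum).
The 4 free-riders keep 18 each, adding 72. Group total = 72 + 73.80 = 145.80.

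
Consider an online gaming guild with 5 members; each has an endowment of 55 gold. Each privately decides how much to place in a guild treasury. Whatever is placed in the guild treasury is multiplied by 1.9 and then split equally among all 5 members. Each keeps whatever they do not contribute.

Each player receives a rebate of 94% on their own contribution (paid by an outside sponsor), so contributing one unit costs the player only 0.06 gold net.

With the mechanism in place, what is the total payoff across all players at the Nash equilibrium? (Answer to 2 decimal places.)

With the mechanism, a contributed unit returns (1.9/5) / 0.06 = 6.3333 per unit of net cost to the contributor — now above 1 — so contributing fully is weakly dominant for every player.
So the Nash equilibrium is full contribution by all 5; the group earns 5 × (55 × 0.94 + 1.9 × 55) = 781.00.

781.00 gold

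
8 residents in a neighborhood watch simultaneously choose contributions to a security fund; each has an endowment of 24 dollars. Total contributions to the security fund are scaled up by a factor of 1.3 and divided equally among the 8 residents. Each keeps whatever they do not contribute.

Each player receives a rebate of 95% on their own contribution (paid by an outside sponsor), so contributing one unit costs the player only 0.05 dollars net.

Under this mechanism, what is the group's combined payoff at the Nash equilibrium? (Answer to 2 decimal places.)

432.00 dollars

Under the mechanism each unit contributed yields (1.3/8) / 0.05 = 3.2500 back to its contributor per unit of net cost, which exceeds 1, making full contribution the dominant choice for everyone.
So the Nash equilibrium is full contribution by all 8; the group earns 8 × (24 × 0.95 + 1.3 × 24) = 432.00.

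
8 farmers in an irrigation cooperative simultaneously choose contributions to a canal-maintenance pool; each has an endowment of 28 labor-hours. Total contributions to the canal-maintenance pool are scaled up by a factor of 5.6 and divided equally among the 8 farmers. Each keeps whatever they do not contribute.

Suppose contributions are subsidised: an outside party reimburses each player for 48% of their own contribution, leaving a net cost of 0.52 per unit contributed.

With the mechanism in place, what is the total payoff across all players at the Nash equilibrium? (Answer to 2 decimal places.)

Under the mechanism each unit contributed yields (5.6/8) / 0.52 = 1.3462 back to its contributor per unit of net cost, which exceeds 1, making full contribution the dominant choice for everyone.
At the Nash equilibrium everyone contributes 28. Group total payoff = 8 × (28 × 0.48 + 5.6 × 28) = 1361.92.

1361.92 labor-hours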